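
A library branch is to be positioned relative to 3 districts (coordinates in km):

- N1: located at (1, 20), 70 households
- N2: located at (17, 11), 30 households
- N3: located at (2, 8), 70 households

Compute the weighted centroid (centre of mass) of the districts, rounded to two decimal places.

(4.24, 13.47)

The minimiser of Σwᵢ‖p−pᵢ‖² is the weighted centroid p* = (Σwᵢpᵢ)/(Σwᵢ).
Σwᵢ = 170.
Σwᵢxᵢ = 70·1 + 30·17 + 70·2 = 720.
Σwᵢyᵢ = 70·20 + 30·11 + 70·8 = 2290.
x* = 720/170 = 4.24, y* = 2290/170 = 13.47.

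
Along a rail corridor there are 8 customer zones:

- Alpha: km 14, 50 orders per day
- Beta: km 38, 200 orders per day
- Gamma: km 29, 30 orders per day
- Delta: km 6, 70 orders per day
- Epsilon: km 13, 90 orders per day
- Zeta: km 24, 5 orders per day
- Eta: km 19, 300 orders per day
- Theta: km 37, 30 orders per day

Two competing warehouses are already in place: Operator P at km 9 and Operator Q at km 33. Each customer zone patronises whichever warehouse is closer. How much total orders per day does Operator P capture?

510

The indifferent point is the midpoint (9+33)/2 = 21; customer zones left of it (closer to Operator P at 9) go to Operator P, those right go to Operator Q.
  Delta at 6 (w=70) → Operator P
  Epsilon at 13 (w=90) → Operator P
  Alpha at 14 (w=50) → Operator P
  Eta at 19 (w=300) → Operator P
  Zeta at 24 (w=5) → Operator Q
  Gamma at 29 (w=30) → Operator Q
  Theta at 37 (w=30) → Operator Q
  Beta at 38 (w=200) → Operator Q
Operator P captures 510; Operator Q captures 265.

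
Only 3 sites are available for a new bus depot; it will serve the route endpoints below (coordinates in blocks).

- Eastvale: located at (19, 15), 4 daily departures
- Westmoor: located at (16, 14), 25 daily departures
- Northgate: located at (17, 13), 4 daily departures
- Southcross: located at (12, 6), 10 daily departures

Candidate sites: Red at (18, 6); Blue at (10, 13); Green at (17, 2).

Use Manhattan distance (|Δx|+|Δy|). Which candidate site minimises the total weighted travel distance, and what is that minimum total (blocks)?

Blue, total 337 blocks

Total weighted distance at each candidate:
  Red (18, 6): total = 382
  Blue (10, 13): total = 337
  Green (17, 2): total = 519
Minimum is at Blue with total 337 blocks.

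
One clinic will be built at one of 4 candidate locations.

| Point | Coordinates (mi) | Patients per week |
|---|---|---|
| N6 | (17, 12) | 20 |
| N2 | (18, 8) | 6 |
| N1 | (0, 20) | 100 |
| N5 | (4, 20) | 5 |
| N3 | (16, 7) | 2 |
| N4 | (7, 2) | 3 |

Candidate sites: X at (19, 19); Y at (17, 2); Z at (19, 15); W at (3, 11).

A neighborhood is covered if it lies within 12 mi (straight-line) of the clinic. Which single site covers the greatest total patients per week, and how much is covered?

W, covering 108

Coverage radius r = 12 mi; a point is covered iff (Δx)²+(Δy)² ≤ 12² = 144.
  X (19, 19): covers {N6, N2} → 26
  Y (17, 2): covers {N6, N2, N3, N4} → 31
  Z (19, 15): covers {N6, N2, N3} → 28
  W (3, 11): covers {N1, N5, N4} → 108
Maximum coverage at W: 108 patients per week.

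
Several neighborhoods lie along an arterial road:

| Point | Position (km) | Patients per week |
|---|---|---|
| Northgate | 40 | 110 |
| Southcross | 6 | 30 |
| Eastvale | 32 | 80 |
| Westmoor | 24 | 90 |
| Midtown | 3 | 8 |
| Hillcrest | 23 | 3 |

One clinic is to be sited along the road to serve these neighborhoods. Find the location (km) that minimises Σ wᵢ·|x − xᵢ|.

x = 32

For a sum of weighted absolute distances on a line, the optimum is the weighted median (not the mean). Total weight W = 321; half-weight = 160.5.
Sort by position and accumulate weight:
  km 3 (Midtown, w=8) → cum 8
  km 6 (Southcross, w=30) → cum 38
  km 23 (Hillcrest, w=3) → cum 41
  km 24 (Westmoor, w=90) → cum 131
  km 32 (Eastvale, w=80) → cum 211  ≥ 160.5 → median here
  km 40 (Northgate, w=110) → cum 321
Optimal location: km 32.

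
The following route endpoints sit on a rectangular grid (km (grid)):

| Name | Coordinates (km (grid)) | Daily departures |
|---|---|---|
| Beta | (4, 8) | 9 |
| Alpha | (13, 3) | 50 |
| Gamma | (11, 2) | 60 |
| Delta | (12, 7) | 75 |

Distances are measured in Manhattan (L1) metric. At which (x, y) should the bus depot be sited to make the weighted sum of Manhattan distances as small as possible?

Manhattan distance separates: Σwᵢ(|x−xᵢ|+|y−yᵢ|) = Σwᵢ|x−xᵢ| + Σwᵢ|y−yᵢ|, so x and y are optimised independently as 1-D weighted medians.
Total weight W = 194; half = 97.
x-coordinate, sorted with cumulative weight:
  x=4 (Beta, w=9) cum 9
  x=11 (Gamma, w=60) cum 69
  x=12 (Delta, w=75) cum 144  ← median
  x=13 (Alpha, w=50) cum 194
⇒ x* = 12
y-coordinate, sorted with cumulative weight:
  y=2 (Gamma, w=60) cum 60
  y=3 (Alpha, w=50) cum 110  ← median
  y=7 (Delta, w=75) cum 185
  y=8 (Beta, w=9) cum 194
⇒ y* = 3

(12, 3)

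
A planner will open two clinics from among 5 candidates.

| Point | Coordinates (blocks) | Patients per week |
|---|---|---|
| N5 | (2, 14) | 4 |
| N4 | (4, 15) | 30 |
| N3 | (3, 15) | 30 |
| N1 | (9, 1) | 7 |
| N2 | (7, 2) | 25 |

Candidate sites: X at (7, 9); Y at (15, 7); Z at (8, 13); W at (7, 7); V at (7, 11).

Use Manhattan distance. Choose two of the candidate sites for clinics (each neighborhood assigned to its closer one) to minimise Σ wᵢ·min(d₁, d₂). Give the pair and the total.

{Z, W}, total 599

Evaluate every pair (each demand assigned to the nearer of the two):
  {Z, W}: total = 599
  {X, Z}: total = 663
  {W, V}: total = 663
  {X, V}: total = 727
  {Z, V}: total = 727
  {X, W}: total = 791
  {Y, V}: total = 791
  {Y, Z}: total = 802
  {X, Y}: total = 855
  {Y, W}: total = 919
Best pair: {Z, W} with total 599.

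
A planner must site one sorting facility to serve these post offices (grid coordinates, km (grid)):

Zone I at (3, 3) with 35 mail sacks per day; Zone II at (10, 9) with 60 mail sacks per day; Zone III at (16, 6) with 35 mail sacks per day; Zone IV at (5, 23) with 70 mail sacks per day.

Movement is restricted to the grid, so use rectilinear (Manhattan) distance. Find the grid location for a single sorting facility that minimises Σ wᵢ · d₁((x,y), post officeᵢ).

(5, 9)

Manhattan distance separates: Σwᵢ(|x−xᵢ|+|y−yᵢ|) = Σwᵢ|x−xᵢ| + Σwᵢ|y−yᵢ|, so x and y are optimised independently as 1-D weighted medians.
Total weight W = 200; half = 100.
x-coordinate, sorted with cumulative weight:
  x=3 (Zone I, w=35) cum 35
  x=5 (Zone IV, w=70) cum 105  ← median
  x=10 (Zone II, w=60) cum 165
  x=16 (Zone III, w=35) cum 200
⇒ x* = 5
y-coordinate, sorted with cumulative weight:
  y=3 (Zone I, w=35) cum 35
  y=6 (Zone III, w=35) cum 70
  y=9 (Zone II, w=60) cum 130  ← median
  y=23 (Zone IV, w=70) cum 200
⇒ y* = 9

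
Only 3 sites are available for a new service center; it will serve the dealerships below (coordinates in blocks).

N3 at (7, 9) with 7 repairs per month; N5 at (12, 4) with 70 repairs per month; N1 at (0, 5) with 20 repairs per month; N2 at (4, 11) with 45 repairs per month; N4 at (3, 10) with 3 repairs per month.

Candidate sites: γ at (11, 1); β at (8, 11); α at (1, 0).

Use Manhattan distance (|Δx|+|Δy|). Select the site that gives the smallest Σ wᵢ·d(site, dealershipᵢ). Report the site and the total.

β, total 1269 blocks

Total weighted distance at each candidate:
  γ (11, 1): total = 1480
  β (8, 11): total = 1269
  α (1, 0): total = 1941
Minimum is at β with total 1269 blocks.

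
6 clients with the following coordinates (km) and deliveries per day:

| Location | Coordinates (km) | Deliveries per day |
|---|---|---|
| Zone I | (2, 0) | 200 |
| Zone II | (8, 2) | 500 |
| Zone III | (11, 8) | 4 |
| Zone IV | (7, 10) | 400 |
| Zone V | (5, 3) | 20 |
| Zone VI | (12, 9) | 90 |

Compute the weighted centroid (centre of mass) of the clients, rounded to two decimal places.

The minimiser of Σwᵢ‖p−pᵢ‖² is the weighted centroid p* = (Σwᵢpᵢ)/(Σwᵢ).
Σwᵢ = 1214.
Σwᵢxᵢ = 200·2 + 500·8 + 4·11 + 400·7 + 20·5 + 90·12 = 8424.
Σwᵢyᵢ = 200·0 + 500·2 + 4·8 + 400·10 + 20·3 + 90·9 = 5902.
x* = 8424/1214 = 6.94, y* = 5902/1214 = 4.86.

(6.94, 4.86)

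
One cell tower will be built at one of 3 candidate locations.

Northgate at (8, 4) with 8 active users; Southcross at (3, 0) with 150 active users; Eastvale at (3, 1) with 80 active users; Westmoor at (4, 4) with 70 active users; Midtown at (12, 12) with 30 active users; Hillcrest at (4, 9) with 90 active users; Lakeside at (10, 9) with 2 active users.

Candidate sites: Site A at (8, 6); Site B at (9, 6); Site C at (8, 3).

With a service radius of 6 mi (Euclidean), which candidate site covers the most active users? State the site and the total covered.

Coverage radius r = 6 mi; a point is covered iff (Δx)²+(Δy)² ≤ 6² = 36.
  Site A (8, 6): covers {Northgate, Westmoor, Hillcrest, Lakeside} → 170
  Site B (9, 6): covers {Northgate, Westmoor, Hillcrest, Lakeside} → 170
  Site C (8, 3): covers {Northgate, Southcross, Eastvale, Westmoor} → 308
Maximum coverage at Site C: 308 active users.

Site C, covering 308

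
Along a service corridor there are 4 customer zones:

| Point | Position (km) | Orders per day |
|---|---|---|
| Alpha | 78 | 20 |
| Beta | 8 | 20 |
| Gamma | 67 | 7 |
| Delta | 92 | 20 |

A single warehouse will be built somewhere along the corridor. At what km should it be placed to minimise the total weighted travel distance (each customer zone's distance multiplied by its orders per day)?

For a sum of weighted absolute distances on a line, the optimum is the weighted median (not the mean). Total weight W = 67; half-weight = 33.5.
Sort by position and accumulate weight:
  km 8 (Beta, w=20) → cum 20
  km 67 (Gamma, w=7) → cum 27
  km 78 (Alpha, w=20) → cum 47  ≥ 33.5 → median here
  km 92 (Delta, w=20) → cum 67
Optimal location: km 78.

x = 78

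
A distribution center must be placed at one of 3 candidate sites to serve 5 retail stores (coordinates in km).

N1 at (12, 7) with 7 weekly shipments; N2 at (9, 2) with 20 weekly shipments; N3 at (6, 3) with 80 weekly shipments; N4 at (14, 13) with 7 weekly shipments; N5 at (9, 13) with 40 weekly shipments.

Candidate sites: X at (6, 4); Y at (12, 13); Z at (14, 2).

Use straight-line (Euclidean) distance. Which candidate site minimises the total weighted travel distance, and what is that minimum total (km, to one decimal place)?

X, total 662.8 km

Total weighted distance at each candidate:
  X (6, 4): total = 662.8
  Y (12, 13): total = 1337.0
  Z (14, 2): total = 1343.0
Minimum is at X with total 662.8 km.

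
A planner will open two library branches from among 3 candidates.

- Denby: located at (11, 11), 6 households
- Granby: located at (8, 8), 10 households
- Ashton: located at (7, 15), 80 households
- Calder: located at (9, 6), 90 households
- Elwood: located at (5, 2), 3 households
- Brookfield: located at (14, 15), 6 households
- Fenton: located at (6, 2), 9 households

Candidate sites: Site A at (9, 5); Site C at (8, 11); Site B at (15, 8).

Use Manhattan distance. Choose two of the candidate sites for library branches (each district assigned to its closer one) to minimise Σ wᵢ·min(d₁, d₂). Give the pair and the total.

{Site A, Site C}, total 673

Evaluate every pair (each demand assigned to the nearer of the two):
  {Site A, Site C}: total = 673
  {Site C, Site B}: total = 1171
  {Site A, Site B}: total = 1255
Best pair: {Site A, Site C} with total 673.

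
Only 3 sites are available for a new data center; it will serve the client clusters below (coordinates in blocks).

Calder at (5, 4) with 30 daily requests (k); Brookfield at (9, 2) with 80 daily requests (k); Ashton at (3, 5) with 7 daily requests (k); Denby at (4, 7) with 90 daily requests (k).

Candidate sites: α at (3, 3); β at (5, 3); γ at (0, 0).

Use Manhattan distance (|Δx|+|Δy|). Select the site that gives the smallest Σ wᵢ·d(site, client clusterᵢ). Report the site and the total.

Total weighted distance at each candidate:
  α (3, 3): total = 1114
  β (5, 3): total = 908
  γ (0, 0): total = 2196
Minimum is at β with total 908 blocks.

β, total 908 blocks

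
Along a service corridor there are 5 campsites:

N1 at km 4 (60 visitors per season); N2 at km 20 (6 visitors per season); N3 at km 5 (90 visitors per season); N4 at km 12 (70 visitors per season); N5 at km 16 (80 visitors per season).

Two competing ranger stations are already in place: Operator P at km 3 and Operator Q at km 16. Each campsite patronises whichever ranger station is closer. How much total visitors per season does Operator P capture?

The indifferent point is the midpoint (3+16)/2 = 9.5; campsites left of it (closer to Operator P at 3) go to Operator P, those right go to Operator Q.
  N1 at 4 (w=60) → Operator P
  N3 at 5 (w=90) → Operator P
  N4 at 12 (w=70) → Operator Q
  N5 at 16 (w=80) → Operator Q
  N2 at 20 (w=6) → Operator Q
Operator P captures 150; Operator Q captures 156.

150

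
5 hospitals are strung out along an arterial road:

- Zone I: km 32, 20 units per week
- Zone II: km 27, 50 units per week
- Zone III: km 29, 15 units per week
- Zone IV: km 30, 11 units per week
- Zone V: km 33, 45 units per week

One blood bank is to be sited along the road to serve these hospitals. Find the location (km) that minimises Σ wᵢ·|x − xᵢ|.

For a sum of weighted absolute distances on a line, the optimum is the weighted median (not the mean). Total weight W = 141; half-weight = 70.5.
Sort by position and accumulate weight:
  km 27 (Zone II, w=50) → cum 50
  km 29 (Zone III, w=15) → cum 65
  km 30 (Zone IV, w=11) → cum 76  ≥ 70.5 → median here
  km 32 (Zone I, w=20) → cum 96
  km 33 (Zone V, w=45) → cum 141
Optimal location: km 30.

x = 30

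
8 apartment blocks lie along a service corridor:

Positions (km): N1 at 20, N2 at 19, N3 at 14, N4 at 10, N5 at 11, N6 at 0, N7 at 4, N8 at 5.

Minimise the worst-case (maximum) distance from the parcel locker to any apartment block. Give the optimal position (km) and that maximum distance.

location 10, max distance 10

The 1-center on a line is the midpoint of the two extreme points: leftmost at 0, rightmost at 20.
Optimal location = (0 + 20)/2 = 10; maximum distance = (20 − 0)/2 = 10.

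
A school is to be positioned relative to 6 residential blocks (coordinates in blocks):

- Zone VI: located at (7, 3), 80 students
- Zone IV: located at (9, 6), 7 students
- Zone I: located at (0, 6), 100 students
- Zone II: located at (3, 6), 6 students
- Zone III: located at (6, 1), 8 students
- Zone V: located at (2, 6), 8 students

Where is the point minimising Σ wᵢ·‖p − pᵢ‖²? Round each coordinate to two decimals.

(3.37, 4.66)

The minimiser of Σwᵢ‖p−pᵢ‖² is the weighted centroid p* = (Σwᵢpᵢ)/(Σwᵢ).
Σwᵢ = 209.
Σwᵢxᵢ = 80·7 + 7·9 + 100·0 + 6·3 + 8·6 + 8·2 = 705.
Σwᵢyᵢ = 80·3 + 7·6 + 100·6 + 6·6 + 8·1 + 8·6 = 974.
x* = 705/209 = 3.37, y* = 974/209 = 4.66.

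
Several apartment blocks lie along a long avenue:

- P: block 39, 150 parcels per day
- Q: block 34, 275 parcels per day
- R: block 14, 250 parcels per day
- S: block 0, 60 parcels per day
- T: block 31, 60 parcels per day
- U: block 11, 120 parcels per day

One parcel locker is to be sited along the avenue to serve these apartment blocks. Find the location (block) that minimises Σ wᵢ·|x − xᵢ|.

x = 31

For a sum of weighted absolute distances on a line, the optimum is the weighted median (not the mean). Total weight W = 915; half-weight = 457.5.
Sort by position and accumulate weight:
  block 0 (S, w=60) → cum 60
  block 11 (U, w=120) → cum 180
  block 14 (R, w=250) → cum 430
  block 31 (T, w=60) → cum 490  ≥ 457.5 → median here
  block 34 (Q, w=275) → cum 765
  block 39 (P, w=150) → cum 915
Optimal location: block 31.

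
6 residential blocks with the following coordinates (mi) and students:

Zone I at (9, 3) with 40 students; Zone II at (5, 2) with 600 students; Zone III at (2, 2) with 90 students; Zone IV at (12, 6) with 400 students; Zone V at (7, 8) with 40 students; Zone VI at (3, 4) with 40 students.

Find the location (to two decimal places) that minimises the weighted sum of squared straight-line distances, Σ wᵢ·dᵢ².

The minimiser of Σwᵢ‖p−pᵢ‖² is the weighted centroid p* = (Σwᵢpᵢ)/(Σwᵢ).
Σwᵢ = 1210.
Σwᵢxᵢ = 40·9 + 600·5 + 90·2 + 400·12 + 40·7 + 40·3 = 8740.
Σwᵢyᵢ = 40·3 + 600·2 + 90·2 + 400·6 + 40·8 + 40·4 = 4380.
x* = 8740/1210 = 7.22, y* = 4380/1210 = 3.62.

(7.22, 3.62)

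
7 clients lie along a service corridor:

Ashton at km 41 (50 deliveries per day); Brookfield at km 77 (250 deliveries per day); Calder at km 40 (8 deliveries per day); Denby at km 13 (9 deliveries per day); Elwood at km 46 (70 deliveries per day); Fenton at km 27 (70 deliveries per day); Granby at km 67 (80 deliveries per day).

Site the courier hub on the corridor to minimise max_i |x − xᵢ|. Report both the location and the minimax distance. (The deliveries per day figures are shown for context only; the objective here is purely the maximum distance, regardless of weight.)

The 1-center on a line is the midpoint of the two extreme points: leftmost at 13, rightmost at 77.
Optimal location = (13 + 77)/2 = 45; maximum distance = (77 − 13)/2 = 32.

location 45, max distance 32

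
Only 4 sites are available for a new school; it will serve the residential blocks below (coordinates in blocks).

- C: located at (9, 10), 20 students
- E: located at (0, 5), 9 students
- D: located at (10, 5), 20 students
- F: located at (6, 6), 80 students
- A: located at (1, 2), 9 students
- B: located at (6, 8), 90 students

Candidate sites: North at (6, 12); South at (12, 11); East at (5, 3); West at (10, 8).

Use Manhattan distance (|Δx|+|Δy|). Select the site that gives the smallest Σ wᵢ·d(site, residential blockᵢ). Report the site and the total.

West, total 1212 blocks

Total weighted distance at each candidate:
  North (6, 12): total = 1412
  South (12, 11): total = 2272
  East (5, 3): total = 1328
  West (10, 8): total = 1212
Minimum is at West with total 1212 blocks.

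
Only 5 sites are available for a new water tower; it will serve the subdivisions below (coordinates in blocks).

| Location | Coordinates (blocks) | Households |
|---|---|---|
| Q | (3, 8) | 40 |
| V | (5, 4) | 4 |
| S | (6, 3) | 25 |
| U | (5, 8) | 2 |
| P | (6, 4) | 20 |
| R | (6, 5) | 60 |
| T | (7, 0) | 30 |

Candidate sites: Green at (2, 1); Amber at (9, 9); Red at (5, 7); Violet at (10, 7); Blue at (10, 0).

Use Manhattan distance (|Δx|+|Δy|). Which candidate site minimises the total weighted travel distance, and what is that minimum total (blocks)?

Red, total 789 blocks

Total weighted distance at each candidate:
  Green (2, 1): total = 1314
  Amber (9, 9): total = 1461
  Red (5, 7): total = 789
  Violet (10, 7): total = 1364
  Blue (10, 0): total = 1627
Minimum is at Red with total 789 blocks.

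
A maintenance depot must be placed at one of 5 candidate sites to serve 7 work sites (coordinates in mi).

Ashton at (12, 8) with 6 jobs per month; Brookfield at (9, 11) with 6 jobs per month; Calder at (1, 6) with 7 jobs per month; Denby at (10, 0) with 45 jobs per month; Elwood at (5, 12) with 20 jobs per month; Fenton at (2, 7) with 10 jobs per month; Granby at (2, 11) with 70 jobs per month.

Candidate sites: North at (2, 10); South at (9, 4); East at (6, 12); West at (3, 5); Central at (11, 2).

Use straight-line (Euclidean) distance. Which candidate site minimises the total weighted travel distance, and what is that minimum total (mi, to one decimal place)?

North, total 880.9 mi

Total weighted distance at each candidate:
  North (2, 10): total = 880.9
  South (9, 4): total = 1263.3
  East (6, 12): total = 1058.8
  West (3, 5): total = 1104.3
  Central (11, 2): total = 1495.0
Minimum is at North with total 880.9 mi.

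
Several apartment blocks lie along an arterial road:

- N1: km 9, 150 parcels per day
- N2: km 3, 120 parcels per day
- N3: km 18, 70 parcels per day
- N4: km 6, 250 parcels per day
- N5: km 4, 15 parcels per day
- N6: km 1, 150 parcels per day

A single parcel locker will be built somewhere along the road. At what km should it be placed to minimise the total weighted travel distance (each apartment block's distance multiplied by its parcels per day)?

For a sum of weighted absolute distances on a line, the optimum is the weighted median (not the mean). Total weight W = 755; half-weight = 377.5.
Sort by position and accumulate weight:
  km 1 (N6, w=150) → cum 150
  km 3 (N2, w=120) → cum 270
  km 4 (N5, w=15) → cum 285
  km 6 (N4, w=250) → cum 535  ≥ 377.5 → median here
  km 9 (N1, w=150) → cum 685
  km 18 (N3, w=70) → cum 755
Optimal location: km 6.

x = 6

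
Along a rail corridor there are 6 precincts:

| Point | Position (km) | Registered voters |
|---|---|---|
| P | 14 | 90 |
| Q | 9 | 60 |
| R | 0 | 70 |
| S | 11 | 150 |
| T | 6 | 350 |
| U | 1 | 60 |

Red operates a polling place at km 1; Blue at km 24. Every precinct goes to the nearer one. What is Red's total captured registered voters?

690

The indifferent point is the midpoint (1+24)/2 = 12.5; precincts left of it (closer to Red at 1) go to Red, those right go to Blue.
  R at 0 (w=70) → Red
  U at 1 (w=60) → Red
  T at 6 (w=350) → Red
  Q at 9 (w=60) → Red
  S at 11 (w=150) → Red
  P at 14 (w=90) → Blue
Red captures 690; Blue captures 90.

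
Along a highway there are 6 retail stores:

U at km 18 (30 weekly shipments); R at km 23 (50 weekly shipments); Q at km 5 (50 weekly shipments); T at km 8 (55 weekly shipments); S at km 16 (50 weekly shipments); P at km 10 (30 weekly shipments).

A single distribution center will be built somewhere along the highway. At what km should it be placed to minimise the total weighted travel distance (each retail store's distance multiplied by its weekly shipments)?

For a sum of weighted absolute distances on a line, the optimum is the weighted median (not the mean). Total weight W = 265; half-weight = 132.5.
Sort by position and accumulate weight:
  km 5 (Q, w=50) → cum 50
  km 8 (T, w=55) → cum 105
  km 10 (P, w=30) → cum 135  ≥ 132.5 → median here
  km 16 (S, w=50) → cum 185
  km 18 (U, w=30) → cum 215
  km 23 (R, w=50) → cum 265
Optimal location: km 10.

x = 10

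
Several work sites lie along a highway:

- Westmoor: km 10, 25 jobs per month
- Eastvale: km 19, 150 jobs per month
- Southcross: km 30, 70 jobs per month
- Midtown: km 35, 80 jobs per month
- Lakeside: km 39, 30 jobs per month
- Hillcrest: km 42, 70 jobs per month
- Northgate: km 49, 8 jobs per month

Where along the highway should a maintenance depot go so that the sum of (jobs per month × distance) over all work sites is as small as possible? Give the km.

For a sum of weighted absolute distances on a line, the optimum is the weighted median (not the mean). Total weight W = 433; half-weight = 216.5.
Sort by position and accumulate weight:
  km 10 (Westmoor, w=25) → cum 25
  km 19 (Eastvale, w=150) → cum 175
  km 30 (Southcross, w=70) → cum 245  ≥ 216.5 → median here
  km 35 (Midtown, w=80) → cum 325
  km 39 (Lakeside, w=30) → cum 355
  km 42 (Hillcrest, w=70) → cum 425
  km 49 (Northgate, w=8) → cum 433
Optimal location: km 30.

x = 30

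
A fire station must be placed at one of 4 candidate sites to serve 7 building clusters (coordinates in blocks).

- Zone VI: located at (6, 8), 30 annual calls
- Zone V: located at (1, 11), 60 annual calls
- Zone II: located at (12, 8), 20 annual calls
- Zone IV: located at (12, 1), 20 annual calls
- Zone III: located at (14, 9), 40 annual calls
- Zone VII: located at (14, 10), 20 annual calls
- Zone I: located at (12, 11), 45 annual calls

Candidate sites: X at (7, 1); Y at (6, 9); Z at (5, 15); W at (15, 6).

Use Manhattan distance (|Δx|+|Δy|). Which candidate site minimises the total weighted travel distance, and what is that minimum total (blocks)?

Y, total 1730 blocks

Total weighted distance at each candidate:
  X (7, 1): total = 3135
  Y (6, 9): total = 1730
  Z (5, 15): total = 2795
  W (15, 6): total = 2350
Minimum is at Y with total 1730 blocks.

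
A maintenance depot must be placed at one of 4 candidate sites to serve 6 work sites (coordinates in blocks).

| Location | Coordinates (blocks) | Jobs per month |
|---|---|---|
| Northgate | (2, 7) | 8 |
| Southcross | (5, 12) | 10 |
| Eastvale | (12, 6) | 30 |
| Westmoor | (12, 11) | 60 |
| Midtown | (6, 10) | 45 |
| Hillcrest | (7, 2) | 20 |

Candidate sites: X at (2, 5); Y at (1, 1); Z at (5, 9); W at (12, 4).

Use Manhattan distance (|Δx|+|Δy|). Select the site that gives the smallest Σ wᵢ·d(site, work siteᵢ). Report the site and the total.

Z, total 1180 blocks

Total weighted distance at each candidate:
  X (2, 5): total = 1971
  Y (1, 1): total = 2716
  Z (5, 9): total = 1180
  W (12, 4): total = 1414
Minimum is at Z with total 1180 blocks.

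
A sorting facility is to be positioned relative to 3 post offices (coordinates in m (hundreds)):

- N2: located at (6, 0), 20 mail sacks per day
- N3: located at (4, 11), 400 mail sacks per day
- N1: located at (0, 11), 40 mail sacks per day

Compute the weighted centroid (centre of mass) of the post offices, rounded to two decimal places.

(3.74, 10.52)

The minimiser of Σwᵢ‖p−pᵢ‖² is the weighted centroid p* = (Σwᵢpᵢ)/(Σwᵢ).
Σwᵢ = 460.
Σwᵢxᵢ = 20·6 + 400·4 + 40·0 = 1720.
Σwᵢyᵢ = 20·0 + 400·11 + 40·11 = 4840.
x* = 1720/460 = 3.74, y* = 4840/460 = 10.52.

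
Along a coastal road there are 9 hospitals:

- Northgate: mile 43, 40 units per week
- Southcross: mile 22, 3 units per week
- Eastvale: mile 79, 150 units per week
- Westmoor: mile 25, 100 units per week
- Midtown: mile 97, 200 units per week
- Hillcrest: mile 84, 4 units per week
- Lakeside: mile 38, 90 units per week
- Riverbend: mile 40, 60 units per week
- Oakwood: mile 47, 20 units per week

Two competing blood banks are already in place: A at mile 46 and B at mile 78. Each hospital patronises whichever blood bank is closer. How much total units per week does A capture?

The indifferent point is the midpoint (46+78)/2 = 62; hospitals left of it (closer to A at 46) go to A, those right go to B.
  Southcross at 22 (w=3) → A
  Westmoor at 25 (w=100) → A
  Lakeside at 38 (w=90) → A
  Riverbend at 40 (w=60) → A
  Northgate at 43 (w=40) → A
  Oakwood at 47 (w=20) → A
  Eastvale at 79 (w=150) → B
  Hillcrest at 84 (w=4) → B
  Midtown at 97 (w=200) → B
A captures 313; B captures 354.

313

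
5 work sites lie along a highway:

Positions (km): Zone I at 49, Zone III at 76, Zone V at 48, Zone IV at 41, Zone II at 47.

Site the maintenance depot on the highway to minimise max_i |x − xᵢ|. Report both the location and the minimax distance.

location 58.5, max distance 17.5

The 1-center on a line is the midpoint of the two extreme points: leftmost at 41, rightmost at 76.
Optimal location = (41 + 76)/2 = 58.5; maximum distance = (76 − 41)/2 = 17.5.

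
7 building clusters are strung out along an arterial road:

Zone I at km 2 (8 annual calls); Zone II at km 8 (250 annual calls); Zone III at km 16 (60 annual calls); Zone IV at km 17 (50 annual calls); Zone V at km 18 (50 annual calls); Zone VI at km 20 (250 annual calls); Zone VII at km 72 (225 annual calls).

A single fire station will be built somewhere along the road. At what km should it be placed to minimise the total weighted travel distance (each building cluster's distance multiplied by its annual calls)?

For a sum of weighted absolute distances on a line, the optimum is the weighted median (not the mean). Total weight W = 893; half-weight = 446.5.
Sort by position and accumulate weight:
  km 2 (Zone I, w=8) → cum 8
  km 8 (Zone II, w=250) → cum 258
  km 16 (Zone III, w=60) → cum 318
  km 17 (Zone IV, w=50) → cum 368
  km 18 (Zone V, w=50) → cum 418
  km 20 (Zone VI, w=250) → cum 668  ≥ 446.5 → median here
  km 72 (Zone VII, w=225) → cum 893
Optimal location: km 20.

x = 20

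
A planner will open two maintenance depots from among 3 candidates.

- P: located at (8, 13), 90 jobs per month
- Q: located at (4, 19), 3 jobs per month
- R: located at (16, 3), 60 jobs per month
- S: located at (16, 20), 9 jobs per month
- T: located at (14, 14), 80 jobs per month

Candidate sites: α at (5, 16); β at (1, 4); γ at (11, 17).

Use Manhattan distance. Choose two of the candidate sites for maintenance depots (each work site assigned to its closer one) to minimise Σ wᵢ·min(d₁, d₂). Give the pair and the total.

Evaluate every pair (each demand assigned to the nearer of the two):
  {β, γ}: total = 2169
  {α, γ}: total = 2244
  {α, β}: total = 2527
Best pair: {β, γ} with total 2169.

{β, γ}, total 2169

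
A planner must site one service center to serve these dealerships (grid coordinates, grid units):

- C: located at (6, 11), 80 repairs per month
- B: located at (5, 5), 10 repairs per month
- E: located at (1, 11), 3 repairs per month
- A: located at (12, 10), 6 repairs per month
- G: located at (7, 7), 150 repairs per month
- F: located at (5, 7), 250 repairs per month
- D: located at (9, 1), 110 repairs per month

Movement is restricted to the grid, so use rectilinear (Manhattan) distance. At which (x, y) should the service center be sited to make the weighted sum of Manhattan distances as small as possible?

Manhattan distance separates: Σwᵢ(|x−xᵢ|+|y−yᵢ|) = Σwᵢ|x−xᵢ| + Σwᵢ|y−yᵢ|, so x and y are optimised independently as 1-D weighted medians.
Total weight W = 609; half = 304.5.
x-coordinate, sorted with cumulative weight:
  x=1 (E, w=3) cum 3
  x=5 (B, w=10) cum 13
  x=5 (F, w=250) cum 263
  x=6 (C, w=80) cum 343  ← median
  x=7 (G, w=150) cum 493
  x=9 (D, w=110) cum 603
  x=12 (A, w=6) cum 609
⇒ x* = 6
y-coordinate, sorted with cumulative weight:
  y=1 (D, w=110) cum 110
  y=5 (B, w=10) cum 120
  y=7 (G, w=150) cum 270
  y=7 (F, w=250) cum 520  ← median
  y=10 (A, w=6) cum 526
  y=11 (C, w=80) cum 606
  y=11 (E, w=3) cum 609
⇒ y* = 7

(6, 7)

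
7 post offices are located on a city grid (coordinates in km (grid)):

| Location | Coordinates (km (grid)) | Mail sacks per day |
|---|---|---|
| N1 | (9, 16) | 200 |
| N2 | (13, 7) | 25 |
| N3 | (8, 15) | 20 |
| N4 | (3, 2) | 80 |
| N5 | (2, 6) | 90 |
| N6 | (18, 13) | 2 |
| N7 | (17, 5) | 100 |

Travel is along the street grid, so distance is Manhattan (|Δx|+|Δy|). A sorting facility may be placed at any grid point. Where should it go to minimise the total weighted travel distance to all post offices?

Manhattan distance separates: Σwᵢ(|x−xᵢ|+|y−yᵢ|) = Σwᵢ|x−xᵢ| + Σwᵢ|y−yᵢ|, so x and y are optimised independently as 1-D weighted medians.
Total weight W = 517; half = 258.5.
x-coordinate, sorted with cumulative weight:
  x=2 (N5, w=90) cum 90
  x=3 (N4, w=80) cum 170
  x=8 (N3, w=20) cum 190
  x=9 (N1, w=200) cum 390  ← median
  x=13 (N2, w=25) cum 415
  x=17 (N7, w=100) cum 515
  x=18 (N6, w=2) cum 517
⇒ x* = 9
y-coordinate, sorted with cumulative weight:
  y=2 (N4, w=80) cum 80
  y=5 (N7, w=100) cum 180
  y=6 (N5, w=90) cum 270  ← median
  y=7 (N2, w=25) cum 295
  y=13 (N6, w=2) cum 297
  y=15 (N3, w=20) cum 317
  y=16 (N1, w=200) cum 517
⇒ y* = 6

(9, 6)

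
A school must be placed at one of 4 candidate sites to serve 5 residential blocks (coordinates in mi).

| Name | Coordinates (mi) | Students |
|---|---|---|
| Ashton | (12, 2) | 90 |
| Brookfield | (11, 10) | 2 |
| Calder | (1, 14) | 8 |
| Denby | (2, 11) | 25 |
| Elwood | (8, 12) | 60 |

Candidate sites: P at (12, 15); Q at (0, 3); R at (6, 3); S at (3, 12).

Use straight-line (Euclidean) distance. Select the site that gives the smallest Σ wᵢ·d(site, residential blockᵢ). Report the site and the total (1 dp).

R, total 1438.1 mi

Total weighted distance at each candidate:
  P (12, 15): total = 1837.8
  Q (0, 3): total = 2126.8
  R (6, 3): total = 1438.1
  S (3, 12): total = 1585.3
Minimum is at R with total 1438.1 mi.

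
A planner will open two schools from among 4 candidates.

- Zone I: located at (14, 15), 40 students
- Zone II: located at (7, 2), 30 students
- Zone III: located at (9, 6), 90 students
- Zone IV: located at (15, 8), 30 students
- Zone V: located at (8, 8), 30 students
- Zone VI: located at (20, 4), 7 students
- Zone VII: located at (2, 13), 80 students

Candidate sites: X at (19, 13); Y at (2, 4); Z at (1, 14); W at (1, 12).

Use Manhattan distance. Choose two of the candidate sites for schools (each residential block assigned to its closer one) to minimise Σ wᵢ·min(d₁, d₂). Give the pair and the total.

{X, Y}, total 2660

Evaluate every pair (each demand assigned to the nearer of the two):
  {X, Y}: total = 2660
  {Y, Z}: total = 2676
  {Y, W}: total = 2756
  {X, W}: total = 2850
  {X, Z}: total = 3150
  {Z, W}: total = 3519
Best pair: {X, Y} with total 2660.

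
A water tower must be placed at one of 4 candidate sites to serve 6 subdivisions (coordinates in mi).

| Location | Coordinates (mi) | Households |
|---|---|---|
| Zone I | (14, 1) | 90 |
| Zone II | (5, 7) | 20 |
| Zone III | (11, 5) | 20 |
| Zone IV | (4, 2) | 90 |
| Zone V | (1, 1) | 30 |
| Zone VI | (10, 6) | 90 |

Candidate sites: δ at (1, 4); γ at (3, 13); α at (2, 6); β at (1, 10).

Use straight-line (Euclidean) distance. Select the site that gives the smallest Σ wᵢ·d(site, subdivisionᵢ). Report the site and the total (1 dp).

Total weighted distance at each candidate:
  δ (1, 4): total = 2746.0
  γ (3, 13): total = 4067.9
  α (2, 6): total = 2689.8
  β (1, 10): total = 3672.0
Minimum is at α with total 2689.8 mi.

α, total 2689.8 mi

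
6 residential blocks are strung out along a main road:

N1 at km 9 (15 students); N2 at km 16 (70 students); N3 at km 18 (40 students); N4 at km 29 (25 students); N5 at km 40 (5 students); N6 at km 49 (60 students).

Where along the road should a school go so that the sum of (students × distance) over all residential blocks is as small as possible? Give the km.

For a sum of weighted absolute distances on a line, the optimum is the weighted median (not the mean). Total weight W = 215; half-weight = 107.5.
Sort by position and accumulate weight:
  km 9 (N1, w=15) → cum 15
  km 16 (N2, w=70) → cum 85
  km 18 (N3, w=40) → cum 125  ≥ 107.5 → median here
  km 29 (N4, w=25) → cum 150
  km 40 (N5, w=5) → cum 155
  km 49 (N6, w=60) → cum 215
Optimal location: km 18.

x = 18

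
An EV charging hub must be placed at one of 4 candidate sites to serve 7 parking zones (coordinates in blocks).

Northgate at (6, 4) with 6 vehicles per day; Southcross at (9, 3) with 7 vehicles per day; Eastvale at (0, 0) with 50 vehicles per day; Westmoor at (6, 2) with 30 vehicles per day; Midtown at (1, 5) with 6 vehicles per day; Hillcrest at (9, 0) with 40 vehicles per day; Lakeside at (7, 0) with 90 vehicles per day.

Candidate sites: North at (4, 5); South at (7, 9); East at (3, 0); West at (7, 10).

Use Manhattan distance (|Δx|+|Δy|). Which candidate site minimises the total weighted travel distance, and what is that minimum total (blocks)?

East, total 1047 blocks

Total weighted distance at each candidate:
  North (4, 5): total = 1805
  South (7, 9): total = 2442
  East (3, 0): total = 1047
  West (7, 10): total = 2671
Minimum is at East with total 1047 blocks.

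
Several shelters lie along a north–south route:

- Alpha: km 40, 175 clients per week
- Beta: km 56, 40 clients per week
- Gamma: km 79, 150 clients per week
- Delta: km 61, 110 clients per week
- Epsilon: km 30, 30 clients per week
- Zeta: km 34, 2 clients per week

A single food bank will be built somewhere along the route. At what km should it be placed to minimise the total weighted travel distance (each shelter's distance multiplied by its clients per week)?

x = 61

For a sum of weighted absolute distances on a line, the optimum is the weighted median (not the mean). Total weight W = 507; half-weight = 253.5.
Sort by position and accumulate weight:
  km 30 (Epsilon, w=30) → cum 30
  km 34 (Zeta, w=2) → cum 32
  km 40 (Alpha, w=175) → cum 207
  km 56 (Beta, w=40) → cum 247
  km 61 (Delta, w=110) → cum 357  ≥ 253.5 → median here
  km 79 (Gamma, w=150) → cum 507
Optimal location: km 61.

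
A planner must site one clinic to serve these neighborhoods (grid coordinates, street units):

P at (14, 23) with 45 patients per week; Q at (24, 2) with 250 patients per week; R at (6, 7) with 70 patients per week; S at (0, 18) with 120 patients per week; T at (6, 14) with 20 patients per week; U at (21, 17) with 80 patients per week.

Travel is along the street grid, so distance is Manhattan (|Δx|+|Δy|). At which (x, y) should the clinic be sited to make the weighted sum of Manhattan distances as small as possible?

(21, 7)

Manhattan distance separates: Σwᵢ(|x−xᵢ|+|y−yᵢ|) = Σwᵢ|x−xᵢ| + Σwᵢ|y−yᵢ|, so x and y are optimised independently as 1-D weighted medians.
Total weight W = 585; half = 292.5.
x-coordinate, sorted with cumulative weight:
  x=0 (S, w=120) cum 120
  x=6 (R, w=70) cum 190
  x=6 (T, w=20) cum 210
  x=14 (P, w=45) cum 255
  x=21 (U, w=80) cum 335  ← median
  x=24 (Q, w=250) cum 585
⇒ x* = 21
y-coordinate, sorted with cumulative weight:
  y=2 (Q, w=250) cum 250
  y=7 (R, w=70) cum 320  ← median
  y=14 (T, w=20) cum 340
  y=17 (U, w=80) cum 420
  y=18 (S, w=120) cum 540
  y=23 (P, w=45) cum 585
⇒ y* = 7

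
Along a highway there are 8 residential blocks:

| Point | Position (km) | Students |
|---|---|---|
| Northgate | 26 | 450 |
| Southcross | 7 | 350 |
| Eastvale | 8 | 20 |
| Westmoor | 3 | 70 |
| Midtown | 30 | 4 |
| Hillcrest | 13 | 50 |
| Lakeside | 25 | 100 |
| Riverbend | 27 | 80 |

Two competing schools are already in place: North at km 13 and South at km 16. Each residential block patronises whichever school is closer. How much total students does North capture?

490

The indifferent point is the midpoint (13+16)/2 = 14.5; residential blocks left of it (closer to North at 13) go to North, those right go to South.
  Westmoor at 3 (w=70) → North
  Southcross at 7 (w=350) → North
  Eastvale at 8 (w=20) → North
  Hillcrest at 13 (w=50) → North
  Lakeside at 25 (w=100) → South
  Northgate at 26 (w=450) → South
  Riverbend at 27 (w=80) → South
  Midtown at 30 (w=4) → South
North captures 490; South captures 634.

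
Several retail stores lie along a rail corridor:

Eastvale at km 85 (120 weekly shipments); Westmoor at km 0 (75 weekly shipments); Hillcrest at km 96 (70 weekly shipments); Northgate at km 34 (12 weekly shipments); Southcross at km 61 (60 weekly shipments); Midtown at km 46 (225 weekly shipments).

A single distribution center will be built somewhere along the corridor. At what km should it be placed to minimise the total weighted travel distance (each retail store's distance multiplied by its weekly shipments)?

For a sum of weighted absolute distances on a line, the optimum is the weighted median (not the mean). Total weight W = 562; half-weight = 281.
Sort by position and accumulate weight:
  km 0 (Westmoor, w=75) → cum 75
  km 34 (Northgate, w=12) → cum 87
  km 46 (Midtown, w=225) → cum 312  ≥ 281 → median here
  km 61 (Southcross, w=60) → cum 372
  km 85 (Eastvale, w=120) → cum 492
  km 96 (Hillcrest, w=70) → cum 562
Optimal location: km 46.

x = 46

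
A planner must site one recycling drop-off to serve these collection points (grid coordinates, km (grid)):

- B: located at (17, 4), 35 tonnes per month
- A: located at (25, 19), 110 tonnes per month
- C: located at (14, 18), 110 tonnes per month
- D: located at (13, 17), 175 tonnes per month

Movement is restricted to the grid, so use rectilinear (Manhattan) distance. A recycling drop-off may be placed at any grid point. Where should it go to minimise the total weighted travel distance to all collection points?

Manhattan distance separates: Σwᵢ(|x−xᵢ|+|y−yᵢ|) = Σwᵢ|x−xᵢ| + Σwᵢ|y−yᵢ|, so x and y are optimised independently as 1-D weighted medians.
Total weight W = 430; half = 215.
x-coordinate, sorted with cumulative weight:
  x=13 (D, w=175) cum 175
  x=14 (C, w=110) cum 285  ← median
  x=17 (B, w=35) cum 320
  x=25 (A, w=110) cum 430
⇒ x* = 14
y-coordinate, sorted with cumulative weight:
  y=4 (B, w=35) cum 35
  y=17 (D, w=175) cum 210
  y=18 (C, w=110) cum 320  ← median
  y=19 (A, w=110) cum 430
⇒ y* = 18

(14, 18)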